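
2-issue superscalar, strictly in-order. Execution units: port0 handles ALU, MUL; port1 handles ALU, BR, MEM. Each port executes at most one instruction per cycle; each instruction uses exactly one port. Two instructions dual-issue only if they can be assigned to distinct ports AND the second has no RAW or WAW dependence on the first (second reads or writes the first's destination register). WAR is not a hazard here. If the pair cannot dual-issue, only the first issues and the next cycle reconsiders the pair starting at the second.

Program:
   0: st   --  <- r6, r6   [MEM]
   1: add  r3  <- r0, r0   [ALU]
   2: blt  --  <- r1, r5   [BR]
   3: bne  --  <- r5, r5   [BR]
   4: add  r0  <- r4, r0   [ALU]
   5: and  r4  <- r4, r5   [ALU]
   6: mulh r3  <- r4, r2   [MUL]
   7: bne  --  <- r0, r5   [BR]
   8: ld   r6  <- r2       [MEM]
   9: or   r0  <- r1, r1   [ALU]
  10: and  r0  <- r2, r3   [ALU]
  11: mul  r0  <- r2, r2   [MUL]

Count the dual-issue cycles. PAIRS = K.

  cy0 -> i0,i1 (st.MEM/add.ALU) dual
  cy1 -> i2 (blt.BR) no-port BR/BR
  cy2 -> i3,i4 (bne.BR/add.ALU) dual
  cy3 -> i5 (and.ALU) RAW r4
  cy4 -> i6,i7 (mulh.MUL/bne.BR) dual
  cy5 -> i8,i9 (ld.MEM/or.ALU) dual
  cy6 -> i10 (and.ALU) WAW r0
  cy7 -> i11 (mul.MUL) tail

PAIRS = 4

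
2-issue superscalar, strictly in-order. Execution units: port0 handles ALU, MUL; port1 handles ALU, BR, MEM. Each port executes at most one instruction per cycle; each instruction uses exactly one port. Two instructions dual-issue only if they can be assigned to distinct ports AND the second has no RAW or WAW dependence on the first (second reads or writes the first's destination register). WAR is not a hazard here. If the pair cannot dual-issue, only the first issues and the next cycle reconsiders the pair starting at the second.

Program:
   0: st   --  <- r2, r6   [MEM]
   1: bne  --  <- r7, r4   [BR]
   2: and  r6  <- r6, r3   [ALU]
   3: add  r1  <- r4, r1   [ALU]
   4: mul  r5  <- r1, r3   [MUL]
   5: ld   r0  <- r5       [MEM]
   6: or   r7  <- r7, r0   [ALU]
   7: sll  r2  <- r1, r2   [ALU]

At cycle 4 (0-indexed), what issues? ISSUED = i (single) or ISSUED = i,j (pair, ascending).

ISSUED = 5

t=0 i0:st.MEM ; no-port MEM/BR
t=1 i1&i2:bne.BR;and.ALU ; pair
t=2 i3:add.ALU ; RAW r1
t=3 i4:mul.MUL ; RAW r5
t=4 i5:ld.MEM ; RAW r0
t=5 i6&i7:or.ALU;sll.ALU ; pair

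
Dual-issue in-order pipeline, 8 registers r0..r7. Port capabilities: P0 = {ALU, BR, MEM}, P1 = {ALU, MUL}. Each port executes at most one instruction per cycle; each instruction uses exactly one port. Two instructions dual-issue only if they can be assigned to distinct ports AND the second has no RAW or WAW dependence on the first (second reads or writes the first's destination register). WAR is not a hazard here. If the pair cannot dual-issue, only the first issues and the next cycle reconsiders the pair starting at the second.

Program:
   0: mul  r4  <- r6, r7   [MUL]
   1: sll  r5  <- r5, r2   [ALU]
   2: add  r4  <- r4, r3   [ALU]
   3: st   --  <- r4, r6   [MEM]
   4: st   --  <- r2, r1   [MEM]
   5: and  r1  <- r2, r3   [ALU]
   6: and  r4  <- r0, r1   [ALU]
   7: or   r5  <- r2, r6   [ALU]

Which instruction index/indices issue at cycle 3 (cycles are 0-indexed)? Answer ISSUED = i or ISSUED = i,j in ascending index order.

ISSUED = 4,5

0. mul.MUL sll.ALU @i0,i1  | pair
1. add.ALU @i2  | RAW r4
2. st.MEM @i3  | no-port MEM/MEM
3. st.MEM and.ALU @i4,i5  | pair
4. and.ALU or.ALU @i6,i7  | pair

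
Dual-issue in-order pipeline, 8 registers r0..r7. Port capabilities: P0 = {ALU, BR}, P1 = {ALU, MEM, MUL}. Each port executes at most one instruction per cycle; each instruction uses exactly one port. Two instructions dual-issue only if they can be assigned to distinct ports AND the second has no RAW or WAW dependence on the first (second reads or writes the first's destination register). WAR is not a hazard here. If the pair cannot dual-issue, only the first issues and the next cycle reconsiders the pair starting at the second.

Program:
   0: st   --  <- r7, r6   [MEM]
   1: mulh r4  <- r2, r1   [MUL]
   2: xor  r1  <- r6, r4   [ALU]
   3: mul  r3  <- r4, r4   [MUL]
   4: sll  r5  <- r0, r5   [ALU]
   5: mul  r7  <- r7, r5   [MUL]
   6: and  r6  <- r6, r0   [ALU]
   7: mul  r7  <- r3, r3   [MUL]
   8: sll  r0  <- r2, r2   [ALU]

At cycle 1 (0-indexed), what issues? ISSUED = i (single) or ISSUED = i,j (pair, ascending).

#0 head=0: st.MEM i0 no-port MEM/MUL
#1 head=1: mulh.MUL i1 RAW r4
#2 head=2: xor.ALU mul.MUL i2/i3 pair
#3 head=4: sll.ALU i4 RAW r5
#4 head=5: mul.MUL and.ALU i5/i6 pair
#5 head=7: mul.MUL sll.ALU i7/i8 pair

ISSUED = 1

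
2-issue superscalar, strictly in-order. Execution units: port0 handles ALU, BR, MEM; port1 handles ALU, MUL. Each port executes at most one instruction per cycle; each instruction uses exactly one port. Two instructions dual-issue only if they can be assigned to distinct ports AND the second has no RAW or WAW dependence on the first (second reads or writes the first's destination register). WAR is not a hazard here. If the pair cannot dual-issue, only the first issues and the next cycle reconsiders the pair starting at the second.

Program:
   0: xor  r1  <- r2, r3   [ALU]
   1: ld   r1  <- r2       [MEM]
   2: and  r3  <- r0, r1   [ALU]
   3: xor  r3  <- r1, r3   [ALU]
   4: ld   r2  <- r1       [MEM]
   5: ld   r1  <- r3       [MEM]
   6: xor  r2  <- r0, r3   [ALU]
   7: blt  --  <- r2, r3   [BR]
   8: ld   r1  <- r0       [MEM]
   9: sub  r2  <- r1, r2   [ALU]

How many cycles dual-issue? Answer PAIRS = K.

PAIRS = 2

t=0 i0:xor.ALU ; WAW r1
t=1 i1:ld.MEM ; RAW r1
t=2 i2:and.ALU ; RAW+WAW r3
t=3 i3&i4:xor.ALU/ld.MEM ; pair
t=4 i5&i6:ld.MEM/xor.ALU ; pair
t=5 i7:blt.BR ; no-port BR/MEM
t=6 i8:ld.MEM ; RAW r1
t=7 i9:sub.ALU ; tail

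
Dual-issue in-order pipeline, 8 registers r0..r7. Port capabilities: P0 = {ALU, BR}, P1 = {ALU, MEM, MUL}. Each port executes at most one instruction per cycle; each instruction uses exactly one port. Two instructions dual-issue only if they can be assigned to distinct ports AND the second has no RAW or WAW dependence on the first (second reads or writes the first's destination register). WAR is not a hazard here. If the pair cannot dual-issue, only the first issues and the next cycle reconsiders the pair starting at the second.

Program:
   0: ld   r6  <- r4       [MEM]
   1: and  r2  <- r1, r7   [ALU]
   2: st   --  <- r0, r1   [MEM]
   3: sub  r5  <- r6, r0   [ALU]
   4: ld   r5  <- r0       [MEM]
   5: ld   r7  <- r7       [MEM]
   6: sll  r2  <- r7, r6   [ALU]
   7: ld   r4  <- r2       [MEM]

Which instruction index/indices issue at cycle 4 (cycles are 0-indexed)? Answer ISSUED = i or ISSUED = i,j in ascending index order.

ISSUED = 6

  cy0 -> i0,i1 (ld.MEM+and.ALU) dual
  cy1 -> i2,i3 (st.MEM+sub.ALU) dual
  cy2 -> i4 (ld.MEM) no-port MEM/MEM
  cy3 -> i5 (ld.MEM) RAW r7
  cy4 -> i6 (sll.ALU) RAW r2
  cy5 -> i7 (ld.MEM) tail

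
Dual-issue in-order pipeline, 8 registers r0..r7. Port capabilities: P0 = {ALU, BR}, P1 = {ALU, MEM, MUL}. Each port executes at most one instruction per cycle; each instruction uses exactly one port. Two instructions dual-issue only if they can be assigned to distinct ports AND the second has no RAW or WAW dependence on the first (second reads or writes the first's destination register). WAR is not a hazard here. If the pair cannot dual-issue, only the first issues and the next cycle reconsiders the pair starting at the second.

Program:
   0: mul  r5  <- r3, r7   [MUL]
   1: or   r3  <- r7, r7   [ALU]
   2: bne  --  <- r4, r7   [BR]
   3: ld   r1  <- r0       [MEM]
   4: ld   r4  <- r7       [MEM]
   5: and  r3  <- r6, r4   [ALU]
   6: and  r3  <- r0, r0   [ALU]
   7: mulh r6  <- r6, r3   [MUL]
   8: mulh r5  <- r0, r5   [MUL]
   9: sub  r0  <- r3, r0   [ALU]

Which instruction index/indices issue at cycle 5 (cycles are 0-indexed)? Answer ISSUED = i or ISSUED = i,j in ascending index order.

t=0 i0+i1:mul/or ; dual
t=1 i2+i3:bne/ld ; dual
t=2 i4:ld ; RAW r4
t=3 i5:and ; WAW r3
t=4 i6:and ; RAW r3
t=5 i7:mulh ; no-port MUL/MUL
t=6 i8+i9:mulh/sub ; dual

ISSUED = 7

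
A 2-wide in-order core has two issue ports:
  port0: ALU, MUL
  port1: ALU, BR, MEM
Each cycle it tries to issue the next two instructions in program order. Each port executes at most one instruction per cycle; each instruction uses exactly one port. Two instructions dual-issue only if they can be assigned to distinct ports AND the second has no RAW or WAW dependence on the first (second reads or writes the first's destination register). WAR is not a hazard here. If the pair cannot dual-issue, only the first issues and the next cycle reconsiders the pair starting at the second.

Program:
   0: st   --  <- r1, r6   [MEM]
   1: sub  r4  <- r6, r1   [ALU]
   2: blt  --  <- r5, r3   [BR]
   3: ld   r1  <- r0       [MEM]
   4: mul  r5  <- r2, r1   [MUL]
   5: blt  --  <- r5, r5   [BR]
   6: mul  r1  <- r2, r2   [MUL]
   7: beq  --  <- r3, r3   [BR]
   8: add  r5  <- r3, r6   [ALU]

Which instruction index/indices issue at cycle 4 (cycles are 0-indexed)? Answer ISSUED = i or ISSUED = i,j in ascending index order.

ISSUED = 5,6

  cy0 -> i0+i1 (st sub) pair
  cy1 -> i2 (blt) no-port BR/MEM
  cy2 -> i3 (ld) RAW r1
  cy3 -> i4 (mul) RAW r5
  cy4 -> i5+i6 (blt mul) pair
  cy5 -> i7+i8 (beq add) pair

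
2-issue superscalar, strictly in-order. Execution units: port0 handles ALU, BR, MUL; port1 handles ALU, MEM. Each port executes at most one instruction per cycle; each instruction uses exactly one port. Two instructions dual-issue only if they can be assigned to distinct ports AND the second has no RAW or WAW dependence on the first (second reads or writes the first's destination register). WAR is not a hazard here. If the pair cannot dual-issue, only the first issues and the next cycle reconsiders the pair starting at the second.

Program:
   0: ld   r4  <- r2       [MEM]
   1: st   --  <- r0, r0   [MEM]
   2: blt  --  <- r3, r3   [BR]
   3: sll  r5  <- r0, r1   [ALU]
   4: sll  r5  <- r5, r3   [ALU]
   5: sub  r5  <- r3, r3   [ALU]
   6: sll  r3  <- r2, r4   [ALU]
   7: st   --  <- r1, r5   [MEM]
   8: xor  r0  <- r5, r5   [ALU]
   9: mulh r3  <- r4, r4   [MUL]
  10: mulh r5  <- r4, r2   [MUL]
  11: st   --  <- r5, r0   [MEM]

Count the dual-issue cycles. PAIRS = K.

PAIRS = 3

[0] i0  ld  -- no-port MEM/MEM
[1] i1/i2  st blt  -- dual
[2] i3  sll  -- RAW+WAW r5
[3] i4  sll  -- WAW r5
[4] i5/i6  sub sll  -- dual
[5] i7/i8  st xor  -- dual
[6] i9  mulh  -- no-port MUL/MUL
[7] i10  mulh  -- RAW r5
[8] i11  st  -- tail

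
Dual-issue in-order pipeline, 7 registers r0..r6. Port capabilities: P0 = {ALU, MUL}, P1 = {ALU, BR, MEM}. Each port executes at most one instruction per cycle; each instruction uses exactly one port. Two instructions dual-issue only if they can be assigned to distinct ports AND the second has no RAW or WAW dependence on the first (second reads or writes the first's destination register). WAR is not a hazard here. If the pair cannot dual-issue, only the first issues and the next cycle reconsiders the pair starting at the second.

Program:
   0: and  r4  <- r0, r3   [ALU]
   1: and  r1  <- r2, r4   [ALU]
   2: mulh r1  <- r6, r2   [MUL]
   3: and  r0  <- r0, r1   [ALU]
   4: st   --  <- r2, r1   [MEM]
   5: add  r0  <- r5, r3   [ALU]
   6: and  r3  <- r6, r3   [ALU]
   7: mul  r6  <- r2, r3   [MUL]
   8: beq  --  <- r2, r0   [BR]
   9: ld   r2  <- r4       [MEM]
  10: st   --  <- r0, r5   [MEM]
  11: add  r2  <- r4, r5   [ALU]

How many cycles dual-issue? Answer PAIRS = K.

0. and.ALU @i0  | RAW r4
1. and.ALU @i1  | WAW r1
2. mulh.MUL @i2  | RAW r1
3. and.ALU+st.MEM @i3,i4  | dual
4. add.ALU+and.ALU @i5,i6  | dual
5. mul.MUL+beq.BR @i7,i8  | dual
6. ld.MEM @i9  | no-port MEM/MEM
7. st.MEM+add.ALU @i10,i11  | dual

PAIRS = 4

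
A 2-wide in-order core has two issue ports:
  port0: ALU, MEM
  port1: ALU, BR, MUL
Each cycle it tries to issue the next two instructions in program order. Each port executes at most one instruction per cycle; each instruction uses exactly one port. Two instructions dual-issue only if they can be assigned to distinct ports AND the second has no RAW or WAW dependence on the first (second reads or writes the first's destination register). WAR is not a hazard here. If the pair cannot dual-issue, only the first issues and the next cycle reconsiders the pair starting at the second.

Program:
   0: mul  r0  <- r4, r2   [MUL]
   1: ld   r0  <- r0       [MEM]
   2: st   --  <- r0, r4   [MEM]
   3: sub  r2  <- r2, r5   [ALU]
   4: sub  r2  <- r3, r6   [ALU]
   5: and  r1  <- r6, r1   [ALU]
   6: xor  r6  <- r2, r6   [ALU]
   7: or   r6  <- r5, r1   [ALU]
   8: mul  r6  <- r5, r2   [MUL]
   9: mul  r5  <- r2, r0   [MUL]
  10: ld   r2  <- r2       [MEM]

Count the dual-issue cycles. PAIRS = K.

t=0 i0:mul.MUL ; RAW+WAW r0
t=1 i1:ld.MEM ; no-port MEM/MEM
t=2 i2&i3:st.MEM sub.ALU ; dual
t=3 i4&i5:sub.ALU and.ALU ; dual
t=4 i6:xor.ALU ; WAW r6
t=5 i7:or.ALU ; WAW r6
t=6 i8:mul.MUL ; no-port MUL/MUL
t=7 i9&i10:mul.MUL ld.MEM ; dual

PAIRS = 3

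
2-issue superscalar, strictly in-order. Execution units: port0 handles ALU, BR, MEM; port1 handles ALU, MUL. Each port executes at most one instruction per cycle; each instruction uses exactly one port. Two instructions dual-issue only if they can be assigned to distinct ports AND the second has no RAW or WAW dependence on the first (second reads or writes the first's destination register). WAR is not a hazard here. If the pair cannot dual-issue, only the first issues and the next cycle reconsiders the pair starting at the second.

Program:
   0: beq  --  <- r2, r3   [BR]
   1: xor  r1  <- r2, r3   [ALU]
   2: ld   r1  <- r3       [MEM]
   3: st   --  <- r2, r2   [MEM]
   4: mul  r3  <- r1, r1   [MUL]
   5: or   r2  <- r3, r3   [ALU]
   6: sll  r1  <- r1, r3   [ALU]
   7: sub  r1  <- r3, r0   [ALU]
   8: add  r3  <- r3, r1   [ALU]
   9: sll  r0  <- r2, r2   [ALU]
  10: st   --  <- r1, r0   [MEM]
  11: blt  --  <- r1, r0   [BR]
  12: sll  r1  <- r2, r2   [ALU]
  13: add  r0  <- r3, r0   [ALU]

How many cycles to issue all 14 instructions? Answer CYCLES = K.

CYCLES = 9

  cy0 -> i0,i1 (beq+xor) dual
  cy1 -> i2 (ld) no-port MEM/MEM
  cy2 -> i3,i4 (st+mul) dual
  cy3 -> i5,i6 (or+sll) dual
  cy4 -> i7 (sub) RAW r1
  cy5 -> i8,i9 (add+sll) dual
  cy6 -> i10 (st) no-port MEM/BR
  cy7 -> i11,i12 (blt+sll) dual
  cy8 -> i13 (add) tail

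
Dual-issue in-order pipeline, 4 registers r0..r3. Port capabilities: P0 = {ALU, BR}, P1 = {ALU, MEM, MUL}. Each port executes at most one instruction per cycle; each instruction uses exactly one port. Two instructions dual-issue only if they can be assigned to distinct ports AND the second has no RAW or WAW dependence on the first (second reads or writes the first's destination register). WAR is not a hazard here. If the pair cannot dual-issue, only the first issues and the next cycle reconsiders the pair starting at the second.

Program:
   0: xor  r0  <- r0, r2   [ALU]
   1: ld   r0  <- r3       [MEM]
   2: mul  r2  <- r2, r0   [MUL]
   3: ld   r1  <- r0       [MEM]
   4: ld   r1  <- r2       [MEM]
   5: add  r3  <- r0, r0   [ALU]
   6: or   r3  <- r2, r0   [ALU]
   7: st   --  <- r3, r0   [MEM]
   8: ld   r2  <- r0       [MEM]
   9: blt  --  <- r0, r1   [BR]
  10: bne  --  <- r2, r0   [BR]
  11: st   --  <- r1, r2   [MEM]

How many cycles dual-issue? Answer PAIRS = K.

PAIRS = 3

0. xor.ALU @i0  | WAW r0
1. ld.MEM @i1  | no-port MEM/MUL
2. mul.MUL @i2  | no-port MUL/MEM
3. ld.MEM @i3  | no-port MEM/MEM
4. ld.MEM;add.ALU @i4+i5  | 2-wide
5. or.ALU @i6  | RAW r3
6. st.MEM @i7  | no-port MEM/MEM
7. ld.MEM;blt.BR @i8+i9  | 2-wide
8. bne.BR;st.MEM @i10+i11  | 2-wide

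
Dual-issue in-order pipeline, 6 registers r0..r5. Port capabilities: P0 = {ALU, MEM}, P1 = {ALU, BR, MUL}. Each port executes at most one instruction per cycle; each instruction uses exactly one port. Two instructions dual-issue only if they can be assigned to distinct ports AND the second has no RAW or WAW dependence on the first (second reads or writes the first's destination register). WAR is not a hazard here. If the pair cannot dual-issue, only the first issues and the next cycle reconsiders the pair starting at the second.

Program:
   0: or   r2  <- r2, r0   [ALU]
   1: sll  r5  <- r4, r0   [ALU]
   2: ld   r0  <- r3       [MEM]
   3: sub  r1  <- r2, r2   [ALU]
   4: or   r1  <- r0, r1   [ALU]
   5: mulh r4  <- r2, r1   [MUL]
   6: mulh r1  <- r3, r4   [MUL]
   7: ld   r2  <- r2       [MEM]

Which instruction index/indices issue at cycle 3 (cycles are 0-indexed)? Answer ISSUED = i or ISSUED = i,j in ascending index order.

t=0 i0&i1:or.ALU sll.ALU ; 2-wide
t=1 i2&i3:ld.MEM sub.ALU ; 2-wide
t=2 i4:or.ALU ; RAW r1
t=3 i5:mulh.MUL ; no-port MUL/MUL
t=4 i6&i7:mulh.MUL ld.MEM ; 2-wide

ISSUED = 5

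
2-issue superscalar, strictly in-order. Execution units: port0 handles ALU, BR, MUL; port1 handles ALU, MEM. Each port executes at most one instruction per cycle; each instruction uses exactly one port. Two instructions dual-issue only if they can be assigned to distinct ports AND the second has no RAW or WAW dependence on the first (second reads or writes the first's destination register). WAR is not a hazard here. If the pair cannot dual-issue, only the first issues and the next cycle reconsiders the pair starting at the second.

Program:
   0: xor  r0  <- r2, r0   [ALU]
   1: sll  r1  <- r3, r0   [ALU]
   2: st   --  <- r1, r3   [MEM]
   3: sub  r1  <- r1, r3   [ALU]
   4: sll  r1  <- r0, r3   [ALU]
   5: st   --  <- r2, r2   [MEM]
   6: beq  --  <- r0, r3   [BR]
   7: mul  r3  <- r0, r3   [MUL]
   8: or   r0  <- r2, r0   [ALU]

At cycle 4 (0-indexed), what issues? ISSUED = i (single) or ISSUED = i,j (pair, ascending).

c0: i0 xor  RAW r0
c1: i1 sll  RAW r1
c2: i2/i3 st+sub  dual
c3: i4/i5 sll+st  dual
c4: i6 beq  no-port BR/MUL
c5: i7/i8 mul+or  dual

ISSUED = 6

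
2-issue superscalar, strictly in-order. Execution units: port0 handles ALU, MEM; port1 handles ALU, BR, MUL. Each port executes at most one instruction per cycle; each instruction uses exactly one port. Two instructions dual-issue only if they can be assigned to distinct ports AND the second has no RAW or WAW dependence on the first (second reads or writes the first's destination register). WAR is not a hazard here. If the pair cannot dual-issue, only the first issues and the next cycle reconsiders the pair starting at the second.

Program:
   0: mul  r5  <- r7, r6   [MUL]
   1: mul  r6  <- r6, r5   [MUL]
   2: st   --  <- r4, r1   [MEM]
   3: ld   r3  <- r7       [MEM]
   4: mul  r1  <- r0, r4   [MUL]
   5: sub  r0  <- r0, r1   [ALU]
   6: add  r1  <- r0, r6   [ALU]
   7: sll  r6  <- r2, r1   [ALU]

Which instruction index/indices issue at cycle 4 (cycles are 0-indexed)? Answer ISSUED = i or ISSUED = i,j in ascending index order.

  cy0 -> i0 (mul) no-port MUL/MUL
  cy1 -> i1&i2 (mul+st) dual
  cy2 -> i3&i4 (ld+mul) dual
  cy3 -> i5 (sub) RAW r0
  cy4 -> i6 (add) RAW r1
  cy5 -> i7 (sll) tail

ISSUED = 6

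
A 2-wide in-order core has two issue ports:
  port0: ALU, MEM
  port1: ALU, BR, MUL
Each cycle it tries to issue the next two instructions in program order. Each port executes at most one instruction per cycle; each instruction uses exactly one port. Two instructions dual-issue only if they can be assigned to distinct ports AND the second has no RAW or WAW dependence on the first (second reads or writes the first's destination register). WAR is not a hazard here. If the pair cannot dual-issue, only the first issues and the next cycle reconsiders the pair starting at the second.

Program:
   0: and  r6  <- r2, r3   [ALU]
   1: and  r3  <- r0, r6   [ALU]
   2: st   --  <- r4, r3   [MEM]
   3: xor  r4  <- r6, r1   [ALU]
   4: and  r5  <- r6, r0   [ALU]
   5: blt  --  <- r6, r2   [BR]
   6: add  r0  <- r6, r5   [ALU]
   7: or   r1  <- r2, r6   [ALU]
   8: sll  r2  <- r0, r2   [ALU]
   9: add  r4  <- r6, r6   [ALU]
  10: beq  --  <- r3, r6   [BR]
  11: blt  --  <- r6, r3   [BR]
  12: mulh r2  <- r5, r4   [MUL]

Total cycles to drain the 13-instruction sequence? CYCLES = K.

CYCLES = 9

t=0 i0:and.ALU ; RAW r6
t=1 i1:and.ALU ; RAW r3
t=2 i2+i3:st.MEM;xor.ALU ; 2-wide
t=3 i4+i5:and.ALU;blt.BR ; 2-wide
t=4 i6+i7:add.ALU;or.ALU ; 2-wide
t=5 i8+i9:sll.ALU;add.ALU ; 2-wide
t=6 i10:beq.BR ; no-port BR/BR
t=7 i11:blt.BR ; no-port BR/MUL
t=8 i12:mulh.MUL ; tail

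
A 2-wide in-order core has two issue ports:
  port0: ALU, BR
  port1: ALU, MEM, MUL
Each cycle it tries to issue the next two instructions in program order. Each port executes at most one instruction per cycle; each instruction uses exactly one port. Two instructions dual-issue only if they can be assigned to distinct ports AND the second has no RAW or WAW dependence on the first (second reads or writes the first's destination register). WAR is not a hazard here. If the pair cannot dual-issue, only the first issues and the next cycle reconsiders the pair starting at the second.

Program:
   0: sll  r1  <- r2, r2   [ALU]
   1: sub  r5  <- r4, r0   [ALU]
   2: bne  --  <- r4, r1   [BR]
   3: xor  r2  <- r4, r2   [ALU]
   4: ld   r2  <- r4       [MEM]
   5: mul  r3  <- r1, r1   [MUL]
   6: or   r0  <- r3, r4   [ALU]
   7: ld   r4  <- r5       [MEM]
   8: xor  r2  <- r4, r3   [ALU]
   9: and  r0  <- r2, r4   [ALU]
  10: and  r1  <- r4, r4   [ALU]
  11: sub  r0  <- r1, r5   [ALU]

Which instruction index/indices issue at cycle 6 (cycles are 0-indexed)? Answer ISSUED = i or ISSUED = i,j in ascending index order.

[0] i0+i1  sll+sub  -- pair
[1] i2+i3  bne+xor  -- pair
[2] i4  ld  -- no-port MEM/MUL
[3] i5  mul  -- RAW r3
[4] i6+i7  or+ld  -- pair
[5] i8  xor  -- RAW r2
[6] i9+i10  and+and  -- pair
[7] i11  sub  -- tail

ISSUED = 9,10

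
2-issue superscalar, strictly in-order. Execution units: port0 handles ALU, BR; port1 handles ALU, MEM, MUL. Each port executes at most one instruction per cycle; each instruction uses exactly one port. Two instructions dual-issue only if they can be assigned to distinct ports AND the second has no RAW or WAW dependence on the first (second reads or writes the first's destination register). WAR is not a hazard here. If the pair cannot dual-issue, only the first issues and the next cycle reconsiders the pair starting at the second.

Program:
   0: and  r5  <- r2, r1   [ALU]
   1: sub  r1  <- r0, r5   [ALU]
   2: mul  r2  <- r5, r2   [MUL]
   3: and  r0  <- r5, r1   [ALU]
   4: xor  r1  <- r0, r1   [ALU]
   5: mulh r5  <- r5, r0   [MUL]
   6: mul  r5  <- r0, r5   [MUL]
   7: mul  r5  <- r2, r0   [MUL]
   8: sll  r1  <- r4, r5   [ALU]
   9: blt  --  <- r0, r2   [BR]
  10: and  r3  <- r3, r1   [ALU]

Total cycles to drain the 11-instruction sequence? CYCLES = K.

CYCLES = 8

c0: i0 and.ALU  RAW r5
c1: i1&i2 sub.ALU+mul.MUL  2-wide
c2: i3 and.ALU  RAW r0
c3: i4&i5 xor.ALU+mulh.MUL  2-wide
c4: i6 mul.MUL  no-port MUL/MUL
c5: i7 mul.MUL  RAW r5
c6: i8&i9 sll.ALU+blt.BR  2-wide
c7: i10 and.ALU  tail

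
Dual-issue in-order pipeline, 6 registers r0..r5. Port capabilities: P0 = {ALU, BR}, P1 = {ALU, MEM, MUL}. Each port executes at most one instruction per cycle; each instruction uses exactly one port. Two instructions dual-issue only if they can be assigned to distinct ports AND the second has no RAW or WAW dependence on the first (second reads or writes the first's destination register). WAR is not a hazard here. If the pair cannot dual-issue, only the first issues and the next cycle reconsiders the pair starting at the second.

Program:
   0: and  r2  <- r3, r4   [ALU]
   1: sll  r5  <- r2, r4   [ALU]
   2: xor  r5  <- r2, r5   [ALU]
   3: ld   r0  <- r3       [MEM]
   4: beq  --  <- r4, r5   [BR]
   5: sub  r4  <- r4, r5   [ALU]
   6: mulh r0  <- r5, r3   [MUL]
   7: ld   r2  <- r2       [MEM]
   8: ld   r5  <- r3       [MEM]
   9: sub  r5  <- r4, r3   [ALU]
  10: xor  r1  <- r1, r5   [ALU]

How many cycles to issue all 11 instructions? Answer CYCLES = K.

CYCLES = 9

0. and @i0  | RAW r2
1. sll @i1  | RAW+WAW r5
2. xor/ld @i2/i3  | dual
3. beq/sub @i4/i5  | dual
4. mulh @i6  | no-port MUL/MEM
5. ld @i7  | no-port MEM/MEM
6. ld @i8  | WAW r5
7. sub @i9  | RAW r5
8. xor @i10  | tail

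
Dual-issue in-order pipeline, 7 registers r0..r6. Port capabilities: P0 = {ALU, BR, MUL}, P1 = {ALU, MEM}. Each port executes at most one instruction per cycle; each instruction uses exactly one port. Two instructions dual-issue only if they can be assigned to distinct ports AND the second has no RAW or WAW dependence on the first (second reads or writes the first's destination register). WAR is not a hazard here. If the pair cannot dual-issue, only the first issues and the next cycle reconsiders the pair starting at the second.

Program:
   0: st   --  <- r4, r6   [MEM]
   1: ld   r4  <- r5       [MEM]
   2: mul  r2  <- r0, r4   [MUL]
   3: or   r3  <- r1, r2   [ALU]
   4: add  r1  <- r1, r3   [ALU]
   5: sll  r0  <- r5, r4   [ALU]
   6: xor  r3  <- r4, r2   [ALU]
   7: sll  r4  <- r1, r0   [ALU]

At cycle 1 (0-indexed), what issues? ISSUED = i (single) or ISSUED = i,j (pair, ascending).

ISSUED = 1

t=0 i0:st.MEM ; no-port MEM/MEM
t=1 i1:ld.MEM ; RAW r4
t=2 i2:mul.MUL ; RAW r2
t=3 i3:or.ALU ; RAW r3
t=4 i4/i5:add.ALU+sll.ALU ; dual
t=5 i6/i7:xor.ALU+sll.ALU ; dual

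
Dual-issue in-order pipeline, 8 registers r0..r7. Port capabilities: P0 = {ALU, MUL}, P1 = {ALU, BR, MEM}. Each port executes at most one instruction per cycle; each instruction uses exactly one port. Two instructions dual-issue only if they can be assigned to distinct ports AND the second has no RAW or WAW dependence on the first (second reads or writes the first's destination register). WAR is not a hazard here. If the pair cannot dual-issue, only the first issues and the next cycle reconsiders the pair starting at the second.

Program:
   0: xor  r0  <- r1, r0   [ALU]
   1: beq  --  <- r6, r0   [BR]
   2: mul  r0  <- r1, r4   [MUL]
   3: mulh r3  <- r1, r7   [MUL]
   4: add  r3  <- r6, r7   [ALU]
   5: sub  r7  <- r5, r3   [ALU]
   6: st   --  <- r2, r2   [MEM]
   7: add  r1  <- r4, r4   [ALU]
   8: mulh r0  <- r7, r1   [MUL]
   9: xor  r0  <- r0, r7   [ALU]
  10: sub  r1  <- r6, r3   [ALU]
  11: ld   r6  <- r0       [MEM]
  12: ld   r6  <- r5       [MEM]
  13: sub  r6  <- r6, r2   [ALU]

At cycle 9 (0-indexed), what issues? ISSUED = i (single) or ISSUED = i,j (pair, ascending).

#0 head=0: xor.ALU i0 RAW r0
#1 head=1: beq.BR+mul.MUL i1/i2 2-wide
#2 head=3: mulh.MUL i3 WAW r3
#3 head=4: add.ALU i4 RAW r3
#4 head=5: sub.ALU+st.MEM i5/i6 2-wide
#5 head=7: add.ALU i7 RAW r1
#6 head=8: mulh.MUL i8 RAW+WAW r0
#7 head=9: xor.ALU+sub.ALU i9/i10 2-wide
#8 head=11: ld.MEM i11 no-port MEM/MEM
#9 head=12: ld.MEM i12 RAW+WAW r6
#10 head=13: sub.ALU i13 tail

ISSUED = 12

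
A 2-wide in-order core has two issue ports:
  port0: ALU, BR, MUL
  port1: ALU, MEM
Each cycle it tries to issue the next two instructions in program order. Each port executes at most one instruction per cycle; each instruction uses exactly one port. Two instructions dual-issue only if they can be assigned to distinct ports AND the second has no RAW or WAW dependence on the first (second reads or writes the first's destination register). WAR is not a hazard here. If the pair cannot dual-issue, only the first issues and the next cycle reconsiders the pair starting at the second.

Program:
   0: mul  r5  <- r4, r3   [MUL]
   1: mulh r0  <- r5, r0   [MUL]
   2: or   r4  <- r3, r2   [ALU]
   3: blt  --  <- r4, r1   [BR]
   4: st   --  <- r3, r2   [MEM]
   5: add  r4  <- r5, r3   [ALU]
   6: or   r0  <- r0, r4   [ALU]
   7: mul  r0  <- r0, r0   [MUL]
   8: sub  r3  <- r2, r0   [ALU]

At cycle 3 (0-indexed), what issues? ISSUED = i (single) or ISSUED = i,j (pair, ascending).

ISSUED = 5

t=0 i0:mul ; no-port MUL/MUL
t=1 i1/i2:mulh;or ; dual
t=2 i3/i4:blt;st ; dual
t=3 i5:add ; RAW r4
t=4 i6:or ; RAW+WAW r0
t=5 i7:mul ; RAW r0
t=6 i8:sub ; tail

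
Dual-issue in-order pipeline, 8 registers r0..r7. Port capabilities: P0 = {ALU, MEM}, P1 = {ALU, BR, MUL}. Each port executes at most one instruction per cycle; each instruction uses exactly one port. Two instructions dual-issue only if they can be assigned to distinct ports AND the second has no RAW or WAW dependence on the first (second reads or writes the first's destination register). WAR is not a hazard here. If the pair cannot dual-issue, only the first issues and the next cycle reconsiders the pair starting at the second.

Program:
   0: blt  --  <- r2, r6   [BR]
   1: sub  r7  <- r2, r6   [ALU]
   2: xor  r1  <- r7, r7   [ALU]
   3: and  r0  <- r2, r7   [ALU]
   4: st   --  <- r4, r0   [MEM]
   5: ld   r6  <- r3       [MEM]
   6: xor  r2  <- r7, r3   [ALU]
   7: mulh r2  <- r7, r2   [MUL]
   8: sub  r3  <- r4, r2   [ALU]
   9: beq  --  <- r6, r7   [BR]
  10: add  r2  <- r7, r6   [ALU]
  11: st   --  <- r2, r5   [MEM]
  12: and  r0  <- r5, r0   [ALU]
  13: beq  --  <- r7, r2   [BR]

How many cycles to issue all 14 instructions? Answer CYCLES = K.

CYCLES = 9

[0] i0+i1  blt.BR/sub.ALU  -- dual
[1] i2+i3  xor.ALU/and.ALU  -- dual
[2] i4  st.MEM  -- no-port MEM/MEM
[3] i5+i6  ld.MEM/xor.ALU  -- dual
[4] i7  mulh.MUL  -- RAW r2
[5] i8+i9  sub.ALU/beq.BR  -- dual
[6] i10  add.ALU  -- RAW r2
[7] i11+i12  st.MEM/and.ALU  -- dual
[8] i13  beq.BR  -- tail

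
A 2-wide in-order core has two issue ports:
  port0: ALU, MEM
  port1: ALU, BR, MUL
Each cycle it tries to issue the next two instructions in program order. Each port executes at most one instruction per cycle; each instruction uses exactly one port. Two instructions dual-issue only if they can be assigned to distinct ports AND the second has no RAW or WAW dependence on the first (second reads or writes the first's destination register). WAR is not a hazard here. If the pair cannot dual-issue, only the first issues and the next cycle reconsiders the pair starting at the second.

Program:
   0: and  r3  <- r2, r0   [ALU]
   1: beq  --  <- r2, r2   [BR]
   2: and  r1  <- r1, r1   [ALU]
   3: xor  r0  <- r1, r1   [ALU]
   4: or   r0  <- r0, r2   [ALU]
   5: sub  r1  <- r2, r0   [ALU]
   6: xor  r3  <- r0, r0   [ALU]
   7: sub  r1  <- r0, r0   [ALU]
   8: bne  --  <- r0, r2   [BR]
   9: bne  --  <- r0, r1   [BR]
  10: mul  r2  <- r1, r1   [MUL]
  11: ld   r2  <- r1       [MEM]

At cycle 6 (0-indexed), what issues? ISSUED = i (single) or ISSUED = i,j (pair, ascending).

ISSUED = 9

  cy0 -> i0&i1 (and+beq) dual
  cy1 -> i2 (and) RAW r1
  cy2 -> i3 (xor) RAW+WAW r0
  cy3 -> i4 (or) RAW r0
  cy4 -> i5&i6 (sub+xor) dual
  cy5 -> i7&i8 (sub+bne) dual
  cy6 -> i9 (bne) no-port BR/MUL
  cy7 -> i10 (mul) WAW r2
  cy8 -> i11 (ld) tail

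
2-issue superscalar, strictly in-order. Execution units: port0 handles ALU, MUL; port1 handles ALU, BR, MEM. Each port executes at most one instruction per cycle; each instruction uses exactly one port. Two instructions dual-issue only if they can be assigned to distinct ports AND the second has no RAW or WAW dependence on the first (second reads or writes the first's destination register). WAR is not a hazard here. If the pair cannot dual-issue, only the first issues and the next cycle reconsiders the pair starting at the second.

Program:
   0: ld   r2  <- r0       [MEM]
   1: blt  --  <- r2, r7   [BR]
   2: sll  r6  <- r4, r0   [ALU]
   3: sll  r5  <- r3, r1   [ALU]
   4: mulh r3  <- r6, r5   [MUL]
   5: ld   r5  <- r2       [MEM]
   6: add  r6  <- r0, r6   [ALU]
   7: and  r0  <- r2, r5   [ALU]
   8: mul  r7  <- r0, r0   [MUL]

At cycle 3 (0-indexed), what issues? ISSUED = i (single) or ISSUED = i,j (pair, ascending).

ISSUED = 4,5

t=0 i0:ld ; no-port MEM/BR
t=1 i1/i2:blt+sll ; pair
t=2 i3:sll ; RAW r5
t=3 i4/i5:mulh+ld ; pair
t=4 i6/i7:add+and ; pair
t=5 i8:mul ; tail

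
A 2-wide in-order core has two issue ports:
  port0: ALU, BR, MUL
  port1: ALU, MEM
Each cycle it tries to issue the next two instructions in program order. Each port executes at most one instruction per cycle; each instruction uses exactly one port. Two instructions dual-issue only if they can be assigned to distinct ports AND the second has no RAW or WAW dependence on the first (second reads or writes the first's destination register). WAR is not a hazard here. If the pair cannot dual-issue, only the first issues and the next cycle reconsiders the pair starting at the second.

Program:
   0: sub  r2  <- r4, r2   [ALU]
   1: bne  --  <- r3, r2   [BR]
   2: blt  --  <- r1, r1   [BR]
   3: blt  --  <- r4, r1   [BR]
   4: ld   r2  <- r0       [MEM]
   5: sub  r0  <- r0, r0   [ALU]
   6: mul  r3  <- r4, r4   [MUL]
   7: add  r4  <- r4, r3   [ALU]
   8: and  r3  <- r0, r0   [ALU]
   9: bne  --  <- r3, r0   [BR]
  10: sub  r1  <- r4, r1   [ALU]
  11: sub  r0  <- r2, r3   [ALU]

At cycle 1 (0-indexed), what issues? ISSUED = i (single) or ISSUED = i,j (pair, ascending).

0. sub @i0  | RAW r2
1. bne @i1  | no-port BR/BR
2. blt @i2  | no-port BR/BR
3. blt+ld @i3,i4  | 2-wide
4. sub+mul @i5,i6  | 2-wide
5. add+and @i7,i8  | 2-wide
6. bne+sub @i9,i10  | 2-wide
7. sub @i11  | tail

ISSUED = 1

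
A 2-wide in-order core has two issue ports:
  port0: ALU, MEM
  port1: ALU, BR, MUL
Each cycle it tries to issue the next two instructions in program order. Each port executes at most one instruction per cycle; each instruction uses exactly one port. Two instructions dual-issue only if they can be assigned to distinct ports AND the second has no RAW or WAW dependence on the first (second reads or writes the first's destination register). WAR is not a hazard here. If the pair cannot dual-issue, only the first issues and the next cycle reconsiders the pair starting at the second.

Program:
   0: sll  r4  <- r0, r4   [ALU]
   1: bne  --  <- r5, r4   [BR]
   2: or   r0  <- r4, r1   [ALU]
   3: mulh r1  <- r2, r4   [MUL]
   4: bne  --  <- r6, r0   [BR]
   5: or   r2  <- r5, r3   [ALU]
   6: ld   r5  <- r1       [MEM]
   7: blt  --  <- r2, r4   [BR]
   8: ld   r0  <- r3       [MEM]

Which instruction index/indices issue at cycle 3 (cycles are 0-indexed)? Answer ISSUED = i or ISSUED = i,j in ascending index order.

ISSUED = 4,5

  cy0 -> i0 (sll.ALU) RAW r4
  cy1 -> i1&i2 (bne.BR or.ALU) dual
  cy2 -> i3 (mulh.MUL) no-port MUL/BR
  cy3 -> i4&i5 (bne.BR or.ALU) dual
  cy4 -> i6&i7 (ld.MEM blt.BR) dual
  cy5 -> i8 (ld.MEM) tail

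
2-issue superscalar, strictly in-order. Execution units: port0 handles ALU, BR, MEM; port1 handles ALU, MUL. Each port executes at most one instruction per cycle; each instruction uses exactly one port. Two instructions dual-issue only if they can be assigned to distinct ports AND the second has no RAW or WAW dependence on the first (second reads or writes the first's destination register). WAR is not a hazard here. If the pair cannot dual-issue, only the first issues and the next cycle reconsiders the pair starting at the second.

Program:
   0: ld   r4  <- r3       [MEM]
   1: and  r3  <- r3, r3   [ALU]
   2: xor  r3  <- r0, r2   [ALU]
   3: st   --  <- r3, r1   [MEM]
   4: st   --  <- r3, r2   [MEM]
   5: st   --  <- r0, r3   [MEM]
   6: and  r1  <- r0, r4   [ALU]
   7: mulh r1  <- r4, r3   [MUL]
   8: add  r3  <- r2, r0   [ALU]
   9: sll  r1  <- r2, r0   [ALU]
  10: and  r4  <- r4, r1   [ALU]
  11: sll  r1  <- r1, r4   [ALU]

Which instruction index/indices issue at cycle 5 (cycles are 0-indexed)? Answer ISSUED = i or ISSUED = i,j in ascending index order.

ISSUED = 7,8

0. ld+and @i0/i1  | pair
1. xor @i2  | RAW r3
2. st @i3  | no-port MEM/MEM
3. st @i4  | no-port MEM/MEM
4. st+and @i5/i6  | pair
5. mulh+add @i7/i8  | pair
6. sll @i9  | RAW r1
7. and @i10  | RAW r4
8. sll @i11  | tail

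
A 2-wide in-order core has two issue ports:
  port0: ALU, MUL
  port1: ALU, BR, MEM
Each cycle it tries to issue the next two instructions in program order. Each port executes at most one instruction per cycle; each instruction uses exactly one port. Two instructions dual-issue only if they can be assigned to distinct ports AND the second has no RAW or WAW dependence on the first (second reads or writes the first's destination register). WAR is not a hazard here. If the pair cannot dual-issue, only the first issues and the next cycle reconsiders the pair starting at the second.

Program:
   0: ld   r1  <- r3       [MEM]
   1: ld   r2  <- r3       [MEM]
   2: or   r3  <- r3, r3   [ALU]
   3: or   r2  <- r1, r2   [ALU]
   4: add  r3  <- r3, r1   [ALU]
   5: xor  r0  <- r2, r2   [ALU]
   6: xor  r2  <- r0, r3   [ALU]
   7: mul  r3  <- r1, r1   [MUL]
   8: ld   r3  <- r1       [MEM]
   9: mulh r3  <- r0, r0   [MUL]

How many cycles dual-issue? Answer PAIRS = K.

[0] i0  ld  -- no-port MEM/MEM
[1] i1,i2  ld+or  -- pair
[2] i3,i4  or+add  -- pair
[3] i5  xor  -- RAW r0
[4] i6,i7  xor+mul  -- pair
[5] i8  ld  -- WAW r3
[6] i9  mulh  -- tail

PAIRS = 3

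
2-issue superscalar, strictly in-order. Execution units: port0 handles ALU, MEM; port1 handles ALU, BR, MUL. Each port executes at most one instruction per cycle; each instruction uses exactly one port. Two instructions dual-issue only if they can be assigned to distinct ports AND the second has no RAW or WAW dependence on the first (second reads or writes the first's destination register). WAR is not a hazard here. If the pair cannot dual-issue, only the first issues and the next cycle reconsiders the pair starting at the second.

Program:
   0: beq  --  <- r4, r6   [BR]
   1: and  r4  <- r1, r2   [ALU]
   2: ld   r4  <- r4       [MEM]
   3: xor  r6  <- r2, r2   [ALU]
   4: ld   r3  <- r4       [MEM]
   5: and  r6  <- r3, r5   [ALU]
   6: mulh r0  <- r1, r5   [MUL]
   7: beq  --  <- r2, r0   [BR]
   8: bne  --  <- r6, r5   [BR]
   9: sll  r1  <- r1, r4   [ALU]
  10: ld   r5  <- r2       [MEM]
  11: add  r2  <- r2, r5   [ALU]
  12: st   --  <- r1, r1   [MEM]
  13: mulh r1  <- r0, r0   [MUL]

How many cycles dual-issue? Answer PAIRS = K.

PAIRS = 5

  cy0 -> i0+i1 (beq;and) pair
  cy1 -> i2+i3 (ld;xor) pair
  cy2 -> i4 (ld) RAW r3
  cy3 -> i5+i6 (and;mulh) pair
  cy4 -> i7 (beq) no-port BR/BR
  cy5 -> i8+i9 (bne;sll) pair
  cy6 -> i10 (ld) RAW r5
  cy7 -> i11+i12 (add;st) pair
  cy8 -> i13 (mulh) tail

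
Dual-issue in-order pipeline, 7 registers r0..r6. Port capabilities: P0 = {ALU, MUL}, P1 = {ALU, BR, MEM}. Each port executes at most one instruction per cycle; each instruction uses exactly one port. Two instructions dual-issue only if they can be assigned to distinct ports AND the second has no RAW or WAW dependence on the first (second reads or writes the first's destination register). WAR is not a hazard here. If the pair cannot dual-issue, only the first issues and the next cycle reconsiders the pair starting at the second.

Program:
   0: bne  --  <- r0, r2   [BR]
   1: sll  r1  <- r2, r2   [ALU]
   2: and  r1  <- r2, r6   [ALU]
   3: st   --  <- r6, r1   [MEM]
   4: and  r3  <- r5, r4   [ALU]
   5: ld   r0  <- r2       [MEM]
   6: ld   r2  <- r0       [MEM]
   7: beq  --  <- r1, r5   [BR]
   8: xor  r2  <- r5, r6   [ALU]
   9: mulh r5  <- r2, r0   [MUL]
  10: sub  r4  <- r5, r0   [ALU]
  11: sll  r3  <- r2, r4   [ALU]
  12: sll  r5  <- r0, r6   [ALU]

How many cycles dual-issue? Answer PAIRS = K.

t=0 i0&i1:bne.BR sll.ALU ; pair
t=1 i2:and.ALU ; RAW r1
t=2 i3&i4:st.MEM and.ALU ; pair
t=3 i5:ld.MEM ; no-port MEM/MEM
t=4 i6:ld.MEM ; no-port MEM/BR
t=5 i7&i8:beq.BR xor.ALU ; pair
t=6 i9:mulh.MUL ; RAW r5
t=7 i10:sub.ALU ; RAW r4
t=8 i11&i12:sll.ALU sll.ALU ; pair

PAIRS = 4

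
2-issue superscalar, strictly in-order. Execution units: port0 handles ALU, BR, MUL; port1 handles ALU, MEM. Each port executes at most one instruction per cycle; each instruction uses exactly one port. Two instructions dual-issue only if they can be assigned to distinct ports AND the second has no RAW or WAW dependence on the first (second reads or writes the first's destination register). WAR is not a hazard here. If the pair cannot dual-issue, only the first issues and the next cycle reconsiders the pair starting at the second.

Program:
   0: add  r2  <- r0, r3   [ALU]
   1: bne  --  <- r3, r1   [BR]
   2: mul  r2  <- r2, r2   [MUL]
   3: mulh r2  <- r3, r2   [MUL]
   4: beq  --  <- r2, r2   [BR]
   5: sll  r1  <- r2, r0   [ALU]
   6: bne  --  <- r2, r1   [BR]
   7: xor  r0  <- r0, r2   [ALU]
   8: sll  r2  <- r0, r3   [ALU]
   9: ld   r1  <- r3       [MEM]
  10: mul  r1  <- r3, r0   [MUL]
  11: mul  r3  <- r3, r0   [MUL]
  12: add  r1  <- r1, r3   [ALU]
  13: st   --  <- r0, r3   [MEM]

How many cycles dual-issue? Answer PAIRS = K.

PAIRS = 5

0. add.ALU;bne.BR @i0/i1  | 2-wide
1. mul.MUL @i2  | no-port MUL/MUL
2. mulh.MUL @i3  | no-port MUL/BR
3. beq.BR;sll.ALU @i4/i5  | 2-wide
4. bne.BR;xor.ALU @i6/i7  | 2-wide
5. sll.ALU;ld.MEM @i8/i9  | 2-wide
6. mul.MUL @i10  | no-port MUL/MUL
7. mul.MUL @i11  | RAW r3
8. add.ALU;st.MEM @i12/i13  | 2-wide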